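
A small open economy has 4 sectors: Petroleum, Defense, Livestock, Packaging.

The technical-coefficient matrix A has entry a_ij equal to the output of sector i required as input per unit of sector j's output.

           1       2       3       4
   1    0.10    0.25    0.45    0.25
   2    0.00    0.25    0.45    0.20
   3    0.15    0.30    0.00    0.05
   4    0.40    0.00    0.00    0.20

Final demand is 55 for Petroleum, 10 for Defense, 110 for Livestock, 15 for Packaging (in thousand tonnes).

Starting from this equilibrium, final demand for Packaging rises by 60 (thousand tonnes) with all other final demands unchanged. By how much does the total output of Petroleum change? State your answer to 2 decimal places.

I − A =
  [   0.90    -0.25    -0.45    -0.25]
  [   0.00     0.75    -0.45    -0.20]
  [  -0.15    -0.30     1.00    -0.05]
  [  -0.40     0.00     0.00     0.80]
Compute the cofactors C_ij = (−1)^(i+j)·(3×3 minor ij) of I−A; the adjugate is their transpose:
adj(I−A) = Cᵀ =
  [ 0.492000   0.308000   0.360000   0.253250]
  [ 0.143000   0.557000   0.315000   0.203625]
  [ 0.129000   0.221000   0.445000   0.123375]
  [ 0.246000   0.154000   0.180000   0.486000]
det(I−A) = Σ_j (I−A)_1j·C_1j = (0.90)(0.492000) + (-0.25)(0.143000) + (-0.45)(0.129000) + (-0.25)(0.246000) = 0.2875
(I − A)⁻¹ = adj(I−A) / det(I−A) ≈
  [   1.7113     1.0713     1.2522     0.8809]
  [   0.4974     1.9374     1.0957     0.7083]
  [   0.4487     0.7687     1.5478     0.4291]
  [   0.8557     0.5357     0.6261     1.6904]
Δx = (I − A)⁻¹ Δd with Δd having +60 in the Packaging component and 0 elsewhere.
So Δx_1 = L_14 · (+60), where L_14 = adj(I−A)_14 / det(I−A) = 0.253250 / 0.2875.
Δx_1 = 0.253250 × (+60) / 0.2875 = 15.195 / 0.2875 ≈ 52.85.

Δx_1 = 52.85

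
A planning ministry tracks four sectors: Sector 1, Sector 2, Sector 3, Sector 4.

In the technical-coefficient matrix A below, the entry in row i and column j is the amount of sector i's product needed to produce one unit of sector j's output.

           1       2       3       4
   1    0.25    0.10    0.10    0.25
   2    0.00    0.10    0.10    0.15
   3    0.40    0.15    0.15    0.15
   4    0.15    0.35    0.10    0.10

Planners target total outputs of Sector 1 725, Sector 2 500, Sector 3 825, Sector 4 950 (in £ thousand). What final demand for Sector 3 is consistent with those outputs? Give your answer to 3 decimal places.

d_3 = 193.750

I − A =
  [   0.75    -0.10    -0.10    -0.25]
  [   0.00     0.90    -0.10    -0.15]
  [  -0.40    -0.15     0.85    -0.15]
  [  -0.15    -0.35    -0.10     0.90]
d = (I − A) x:
  d_1 = (+0.75)·725 + (-0.10)·500 + (-0.10)·825 + (-0.25)·950 = 173.750
  d_2 = (+0.00)·725 + (+0.90)·500 + (-0.10)·825 + (-0.15)·950 = 225.000
  d_3 = (-0.40)·725 + (-0.15)·500 + (+0.85)·825 + (-0.15)·950 = 193.750
  d_4 = (-0.15)·725 + (-0.35)·500 + (-0.10)·825 + (+0.90)·950 = 488.750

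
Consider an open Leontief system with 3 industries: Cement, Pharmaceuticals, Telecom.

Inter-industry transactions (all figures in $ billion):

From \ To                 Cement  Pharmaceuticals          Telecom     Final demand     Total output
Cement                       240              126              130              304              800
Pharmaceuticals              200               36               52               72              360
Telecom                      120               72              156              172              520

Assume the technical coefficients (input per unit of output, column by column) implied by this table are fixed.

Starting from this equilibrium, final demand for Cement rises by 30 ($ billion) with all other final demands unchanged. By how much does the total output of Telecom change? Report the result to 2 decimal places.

Δx_T = 17.66

Technical coefficients a_ij = z_ij / X_j:
  a_CC = 240/800 = 0.30, a_PC = 200/800 = 0.25, a_TC = 120/800 = 0.15
  a_CP = 126/360 = 0.35, a_PP = 36/360 = 0.10, a_TP = 72/360 = 0.20
  a_CT = 130/520 = 0.25, a_PT = 52/520 = 0.10, a_TT = 156/520 = 0.30
I − A =
  [   0.70    -0.35    -0.25]
  [  -0.25     0.90    -0.10]
  [  -0.15    -0.20     0.70]
Cofactors of I−A, C_ij = (−1)^(i+j)·(minor ij) (rows/columns in the sector order above):
  C_11 = (0.90)(0.70) − (-0.10)(-0.20) = 0.6100
  C_12 = −[(-0.25)(0.70) − (-0.10)(-0.15)] = 0.1900
  C_13 = (-0.25)(-0.20) − (0.90)(-0.15) = 0.1850
  C_21 = −[(-0.35)(0.70) − (-0.25)(-0.20)] = 0.2950
  C_22 = (0.70)(0.70) − (-0.25)(-0.15) = 0.4525
  C_23 = −[(0.70)(-0.20) − (-0.35)(-0.15)] = 0.1925
  C_31 = (-0.35)(-0.10) − (-0.25)(0.90) = 0.2600
  C_32 = −[(0.70)(-0.10) − (-0.25)(-0.25)] = 0.1325
  C_33 = (0.70)(0.90) − (-0.35)(-0.25) = 0.5425
det(I−A) = Σ_j (I−A)_1j·C_1j = (0.70)(0.6100) + (-0.35)(0.1900) + (-0.25)(0.1850) = 0.31425
adj(I−A) = Cᵀ =
  [ 0.6100   0.2950   0.2600]
  [ 0.1900   0.4525   0.1325]
  [ 0.1850   0.1925   0.5425]
(I − A)⁻¹ = adj(I−A) / det(I−A) ≈
  [   1.9411     0.9387     0.8274]
  [   0.6046     1.4399     0.4216]
  [   0.5887     0.6126     1.7263]
Δx = (I − A)⁻¹ Δd with Δd having +30 in the Cement component and 0 elsewhere.
So Δx_T = L_TC · (+30), where L_TC = adj(I−A)_TC / det(I−A) = 0.1850 / 0.31425.
Δx_T = 0.1850 × (+30) / 0.31425 = 5.55 / 0.31425 ≈ 17.66.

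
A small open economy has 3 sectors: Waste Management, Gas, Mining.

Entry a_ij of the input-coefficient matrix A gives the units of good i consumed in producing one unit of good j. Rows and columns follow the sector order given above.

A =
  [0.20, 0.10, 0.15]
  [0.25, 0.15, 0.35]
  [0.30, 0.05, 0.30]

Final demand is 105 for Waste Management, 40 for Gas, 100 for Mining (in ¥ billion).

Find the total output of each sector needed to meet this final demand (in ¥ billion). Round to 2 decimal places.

x_1 = 203.08, x_2 = 207.55, x_3 = 244.72

I − A =
  [   0.80    -0.10    -0.15]
  [  -0.25     0.85    -0.35]
  [  -0.30    -0.05     0.70]
Cofactors of I−A, C_ij = (−1)^(i+j)·(minor ij) (rows/columns in the sector order above):
  C_11 = (0.85)(0.70) − (-0.35)(-0.05) = 0.5775
  C_12 = −[(-0.25)(0.70) − (-0.35)(-0.30)] = 0.2800
  C_13 = (-0.25)(-0.05) − (0.85)(-0.30) = 0.2675
  C_21 = −[(-0.10)(0.70) − (-0.15)(-0.05)] = 0.0775
  C_22 = (0.80)(0.70) − (-0.15)(-0.30) = 0.5150
  C_23 = −[(0.80)(-0.05) − (-0.10)(-0.30)] = 0.0700
  C_31 = (-0.10)(-0.35) − (-0.15)(0.85) = 0.1625
  C_32 = −[(0.80)(-0.35) − (-0.15)(-0.25)] = 0.3175
  C_33 = (0.80)(0.85) − (-0.10)(-0.25) = 0.6550
det(I−A) = Σ_j (I−A)_1j·C_1j = (0.80)(0.5775) + (-0.10)(0.2800) + (-0.15)(0.2675) = 0.393875
adj(I−A) = Cᵀ =
  [ 0.5775   0.0775   0.1625]
  [ 0.2800   0.5150   0.3175]
  [ 0.2675   0.0700   0.6550]
(I − A)⁻¹ = adj(I−A) / det(I−A) ≈
  [   1.4662     0.1968     0.4126]
  [   0.7109     1.3075     0.8061]
  [   0.6791     0.1777     1.6630]
x = (I − A)⁻¹ d = adj(I−A)·d / det(I−A), with det(I−A) = 0.393875:
  x_1 = (0.5775·105 + 0.0775·40 + 0.1625·100) / 0.393875 = 79.9875 / 0.393875 ≈ 203.08
  x_2 = (0.2800·105 + 0.5150·40 + 0.3175·100) / 0.393875 = 81.75 / 0.393875 ≈ 207.55
  x_3 = (0.2675·105 + 0.0700·40 + 0.6550·100) / 0.393875 = 96.3875 / 0.393875 ≈ 244.72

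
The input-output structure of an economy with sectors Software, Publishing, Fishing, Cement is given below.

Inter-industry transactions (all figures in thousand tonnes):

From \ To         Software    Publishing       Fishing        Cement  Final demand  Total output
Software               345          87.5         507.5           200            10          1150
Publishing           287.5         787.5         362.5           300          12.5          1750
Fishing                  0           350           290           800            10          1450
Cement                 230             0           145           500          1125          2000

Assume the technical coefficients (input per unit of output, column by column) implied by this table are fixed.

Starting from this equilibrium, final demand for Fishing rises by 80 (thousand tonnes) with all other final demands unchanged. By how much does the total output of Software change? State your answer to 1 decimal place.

Δx_1 = 92.0

Technical coefficients a_ij = z_ij / X_j:
  a_11 = 345/1150 = 0.30, a_21 = 287.5/1150 = 0.25, a_31 = 0/1150 = 0.00, a_41 = 230/1150 = 0.20
  a_12 = 87.5/1750 = 0.05, a_22 = 787.5/1750 = 0.45, a_32 = 350/1750 = 0.20, a_42 = 0/1750 = 0.00
  a_13 = 507.5/1450 = 0.35, a_23 = 362.5/1450 = 0.25, a_33 = 290/1450 = 0.20, a_43 = 145/1450 = 0.10
  a_14 = 200/2000 = 0.10, a_24 = 300/2000 = 0.15, a_34 = 800/2000 = 0.40, a_44 = 500/2000 = 0.25
I − A =
  [   0.70    -0.05    -0.35    -0.10]
  [  -0.25     0.55    -0.25    -0.15]
  [   0.00    -0.20     0.80    -0.40]
  [  -0.20     0.00    -0.10     0.75]
Compute the cofactors C_ij = (−1)^(i+j)·(3×3 minor ij) of I−A; the adjugate is their transpose:
adj(I−A) = Cᵀ =
  [ 0.267500   0.082500   0.160000   0.137500]
  [ 0.184000   0.348000   0.215375   0.209000]
  [ 0.087500   0.105000   0.266875   0.175000]
  [ 0.083000   0.036000   0.078250   0.245500]
det(I−A) = Σ_j (I−A)_1j·C_1j = (0.70)(0.267500) + (-0.05)(0.184000) + (-0.35)(0.087500) + (-0.10)(0.083000) = 0.139125
(I − A)⁻¹ = adj(I−A) / det(I−A) ≈
  [   1.9227     0.5930     1.1500     0.9883]
  [   1.3226     2.5013     1.5481     1.5022]
  [   0.6289     0.7547     1.9182     1.2579]
  [   0.5966     0.2588     0.5624     1.7646]
Δx = (I − A)⁻¹ Δd with Δd having +80 in the Fishing component and 0 elsewhere.
So Δx_1 = L_13 · (+80), where L_13 = adj(I−A)_13 / det(I−A) = 0.160000 / 0.139125.
Δx_1 = 0.160000 × (+80) / 0.139125 = 12.80 / 0.139125 ≈ 92.0.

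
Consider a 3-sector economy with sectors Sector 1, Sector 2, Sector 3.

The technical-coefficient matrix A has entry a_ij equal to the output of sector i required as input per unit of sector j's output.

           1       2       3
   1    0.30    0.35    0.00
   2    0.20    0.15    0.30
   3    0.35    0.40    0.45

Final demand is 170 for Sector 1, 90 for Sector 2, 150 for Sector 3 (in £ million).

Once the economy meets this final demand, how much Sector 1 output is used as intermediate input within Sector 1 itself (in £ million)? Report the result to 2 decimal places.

z_11 = 164.55

I − A =
  [   0.70    -0.35     0.00]
  [  -0.20     0.85    -0.30]
  [  -0.35    -0.40     0.55]
Cofactors of I−A, C_ij = (−1)^(i+j)·(minor ij) (rows/columns in the sector order above):
  C_11 = (0.85)(0.55) − (-0.30)(-0.40) = 0.3475
  C_12 = −[(-0.20)(0.55) − (-0.30)(-0.35)] = 0.2150
  C_13 = (-0.20)(-0.40) − (0.85)(-0.35) = 0.3775
  C_21 = −[(-0.35)(0.55) − (0.00)(-0.40)] = 0.1925
  C_22 = (0.70)(0.55) − (0.00)(-0.35) = 0.3850
  C_23 = −[(0.70)(-0.40) − (-0.35)(-0.35)] = 0.4025
  C_31 = (-0.35)(-0.30) − (0.00)(0.85) = 0.1050
  C_32 = −[(0.70)(-0.30) − (0.00)(-0.20)] = 0.2100
  C_33 = (0.70)(0.85) − (-0.35)(-0.20) = 0.5250
det(I−A) = Σ_j (I−A)_1j·C_1j = (0.70)(0.3475) + (-0.35)(0.2150) + (0.00)(0.3775) = 0.1680
adj(I−A) = Cᵀ =
  [ 0.3475   0.1925   0.1050]
  [ 0.2150   0.3850   0.2100]
  [ 0.3775   0.4025   0.5250]
(I − A)⁻¹ = adj(I−A) / det(I−A) ≈
  [   2.0685     1.1458     0.6250]
  [   1.2798     2.2917     1.2500]
  [   2.2470     2.3958     3.1250]
First solve x = (I − A)⁻¹ d = adj(I−A)·d / det(I−A); in particular x_1 = (0.3475·170 + 0.1925·90 + 0.1050·150) / 0.1680 = 92.15 / 0.1680 ≈ 548.5119.
Intermediate flow from 1 to 1: z_11 = a_11 · x_1 = 0.30 × 92.15 / 0.1680 = 27.645 / 0.1680 ≈ 164.55.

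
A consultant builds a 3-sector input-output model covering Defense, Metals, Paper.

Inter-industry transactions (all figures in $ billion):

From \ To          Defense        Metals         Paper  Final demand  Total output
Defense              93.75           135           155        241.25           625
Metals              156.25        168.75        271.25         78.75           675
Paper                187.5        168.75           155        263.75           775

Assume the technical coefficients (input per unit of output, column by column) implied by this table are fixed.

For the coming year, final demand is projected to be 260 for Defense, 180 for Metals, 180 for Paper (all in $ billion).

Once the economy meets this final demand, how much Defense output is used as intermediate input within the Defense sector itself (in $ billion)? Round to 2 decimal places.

Technical coefficients a_ij = z_ij / X_j:
  a_DD = 93.75/625 = 0.15, a_MD = 156.25/625 = 0.25, a_PD = 187.5/625 = 0.30
  a_DM = 135/675 = 0.20, a_MM = 168.75/675 = 0.25, a_PM = 168.75/675 = 0.25
  a_DP = 155/775 = 0.20, a_MP = 271.25/775 = 0.35, a_PP = 155/775 = 0.20
I − A =
  [   0.85    -0.20    -0.20]
  [  -0.25     0.75    -0.35]
  [  -0.30    -0.25     0.80]
Cofactors of I−A, C_ij = (−1)^(i+j)·(minor ij) (rows/columns in the sector order above):
  C_11 = (0.75)(0.80) − (-0.35)(-0.25) = 0.5125
  C_12 = −[(-0.25)(0.80) − (-0.35)(-0.30)] = 0.3050
  C_13 = (-0.25)(-0.25) − (0.75)(-0.30) = 0.2875
  C_21 = −[(-0.20)(0.80) − (-0.20)(-0.25)] = 0.2100
  C_22 = (0.85)(0.80) − (-0.20)(-0.30) = 0.6200
  C_23 = −[(0.85)(-0.25) − (-0.20)(-0.30)] = 0.2725
  C_31 = (-0.20)(-0.35) − (-0.20)(0.75) = 0.2200
  C_32 = −[(0.85)(-0.35) − (-0.20)(-0.25)] = 0.3475
  C_33 = (0.85)(0.75) − (-0.20)(-0.25) = 0.5875
det(I−A) = Σ_j (I−A)_1j·C_1j = (0.85)(0.5125) + (-0.20)(0.3050) + (-0.20)(0.2875) = 0.317125
adj(I−A) = Cᵀ =
  [ 0.5125   0.2100   0.2200]
  [ 0.3050   0.6200   0.3475]
  [ 0.2875   0.2725   0.5875]
(I − A)⁻¹ = adj(I−A) / det(I−A) ≈
  [   1.6161     0.6622     0.6937]
  [   0.9618     1.9551     1.0958]
  [   0.9066     0.8593     1.8526]
First solve x = (I − A)⁻¹ d = adj(I−A)·d / det(I−A); in particular x_D = (0.5125·260 + 0.2100·180 + 0.2200·180) / 0.317125 = 210.65 / 0.317125 ≈ 664.2491.
Intermediate flow from D to D: z_DD = a_DD · x_D = 0.15 × 210.65 / 0.317125 = 31.5975 / 0.317125 ≈ 99.64.

z_DD = 99.64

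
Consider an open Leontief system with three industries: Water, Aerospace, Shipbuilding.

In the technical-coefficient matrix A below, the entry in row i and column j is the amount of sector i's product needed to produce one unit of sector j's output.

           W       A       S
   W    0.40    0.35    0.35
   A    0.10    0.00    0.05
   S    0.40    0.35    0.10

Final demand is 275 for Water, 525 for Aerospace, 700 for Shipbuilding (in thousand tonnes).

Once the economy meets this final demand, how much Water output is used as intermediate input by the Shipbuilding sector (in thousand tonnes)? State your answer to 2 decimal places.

z_WS = 722.08

I − A =
  [   0.60    -0.35    -0.35]
  [  -0.10     1.00    -0.05]
  [  -0.40    -0.35     0.90]
Cofactors of I−A, C_ij = (−1)^(i+j)·(minor ij) (rows/columns in the sector order above):
  C_11 = (1.00)(0.90) − (-0.05)(-0.35) = 0.8825
  C_12 = −[(-0.10)(0.90) − (-0.05)(-0.40)] = 0.1100
  C_13 = (-0.10)(-0.35) − (1.00)(-0.40) = 0.4350
  C_21 = −[(-0.35)(0.90) − (-0.35)(-0.35)] = 0.4375
  C_22 = (0.60)(0.90) − (-0.35)(-0.40) = 0.4000
  C_23 = −[(0.60)(-0.35) − (-0.35)(-0.40)] = 0.3500
  C_31 = (-0.35)(-0.05) − (-0.35)(1.00) = 0.3675
  C_32 = −[(0.60)(-0.05) − (-0.35)(-0.10)] = 0.0650
  C_33 = (0.60)(1.00) − (-0.35)(-0.10) = 0.5650
det(I−A) = Σ_j (I−A)_1j·C_1j = (0.60)(0.8825) + (-0.35)(0.1100) + (-0.35)(0.4350) = 0.33875
adj(I−A) = Cᵀ =
  [ 0.8825   0.4375   0.3675]
  [ 0.1100   0.4000   0.0650]
  [ 0.4350   0.3500   0.5650]
(I − A)⁻¹ = adj(I−A) / det(I−A) ≈
  [   2.6052     1.2915     1.0849]
  [   0.3247     1.1808     0.1919]
  [   1.2841     1.0332     1.6679]
First solve x = (I − A)⁻¹ d = adj(I−A)·d / det(I−A); in particular x_S = (0.4350·275 + 0.3500·525 + 0.5650·700) / 0.33875 = 698.875 / 0.33875 ≈ 2063.0996.
Intermediate flow from W to S: z_WS = a_WS · x_S = 0.35 × 698.875 / 0.33875 = 244.60625 / 0.33875 ≈ 722.08.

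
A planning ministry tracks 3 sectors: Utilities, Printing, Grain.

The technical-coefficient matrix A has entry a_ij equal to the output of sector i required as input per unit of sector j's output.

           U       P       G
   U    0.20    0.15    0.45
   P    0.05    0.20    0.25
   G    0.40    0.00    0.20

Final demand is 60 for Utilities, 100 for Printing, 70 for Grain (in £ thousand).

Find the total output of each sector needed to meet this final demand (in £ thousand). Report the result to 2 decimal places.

x_U = 225.43, x_P = 201.66, x_G = 200.22

I − A =
  [   0.80    -0.15    -0.45]
  [  -0.05     0.80    -0.25]
  [  -0.40     0.00     0.80]
Cofactors of I−A, C_ij = (−1)^(i+j)·(minor ij) (rows/columns in the sector order above):
  C_11 = (0.80)(0.80) − (-0.25)(0.00) = 0.6400
  C_12 = −[(-0.05)(0.80) − (-0.25)(-0.40)] = 0.1400
  C_13 = (-0.05)(0.00) − (0.80)(-0.40) = 0.3200
  C_21 = −[(-0.15)(0.80) − (-0.45)(0.00)] = 0.1200
  C_22 = (0.80)(0.80) − (-0.45)(-0.40) = 0.4600
  C_23 = −[(0.80)(0.00) − (-0.15)(-0.40)] = 0.0600
  C_31 = (-0.15)(-0.25) − (-0.45)(0.80) = 0.3975
  C_32 = −[(0.80)(-0.25) − (-0.45)(-0.05)] = 0.2225
  C_33 = (0.80)(0.80) − (-0.15)(-0.05) = 0.6325
det(I−A) = Σ_j (I−A)_1j·C_1j = (0.80)(0.6400) + (-0.15)(0.1400) + (-0.45)(0.3200) = 0.3470
adj(I−A) = Cᵀ =
  [ 0.6400   0.1200   0.3975]
  [ 0.1400   0.4600   0.2225]
  [ 0.3200   0.0600   0.6325]
(I − A)⁻¹ = adj(I−A) / det(I−A) ≈
  [   1.8444     0.3458     1.1455]
  [   0.4035     1.3256     0.6412]
  [   0.9222     0.1729     1.8228]
x = (I − A)⁻¹ d = adj(I−A)·d / det(I−A), with det(I−A) = 0.3470:
  x_U = (0.6400·60 + 0.1200·100 + 0.3975·70) / 0.3470 = 78.225 / 0.3470 ≈ 225.43
  x_P = (0.1400·60 + 0.4600·100 + 0.2225·70) / 0.3470 = 69.975 / 0.3470 ≈ 201.66
  x_G = (0.3200·60 + 0.0600·100 + 0.6325·70) / 0.3470 = 69.475 / 0.3470 ≈ 200.22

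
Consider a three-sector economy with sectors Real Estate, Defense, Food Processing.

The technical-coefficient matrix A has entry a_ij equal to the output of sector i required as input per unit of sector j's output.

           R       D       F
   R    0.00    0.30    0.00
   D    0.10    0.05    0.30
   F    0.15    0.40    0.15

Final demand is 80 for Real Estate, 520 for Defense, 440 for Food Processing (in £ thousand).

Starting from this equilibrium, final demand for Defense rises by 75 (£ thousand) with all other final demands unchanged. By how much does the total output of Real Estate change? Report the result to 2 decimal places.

I − A =
  [   1.00    -0.30     0.00]
  [  -0.10     0.95    -0.30]
  [  -0.15    -0.40     0.85]
Cofactors of I−A, C_ij = (−1)^(i+j)·(minor ij) (rows/columns in the sector order above):
  C_11 = (0.95)(0.85) − (-0.30)(-0.40) = 0.6875
  C_12 = −[(-0.10)(0.85) − (-0.30)(-0.15)] = 0.1300
  C_13 = (-0.10)(-0.40) − (0.95)(-0.15) = 0.1825
  C_21 = −[(-0.30)(0.85) − (0.00)(-0.40)] = 0.2550
  C_22 = (1.00)(0.85) − (0.00)(-0.15) = 0.8500
  C_23 = −[(1.00)(-0.40) − (-0.30)(-0.15)] = 0.4450
  C_31 = (-0.30)(-0.30) − (0.00)(0.95) = 0.0900
  C_32 = −[(1.00)(-0.30) − (0.00)(-0.10)] = 0.3000
  C_33 = (1.00)(0.95) − (-0.30)(-0.10) = 0.9200
det(I−A) = Σ_j (I−A)_1j·C_1j = (1.00)(0.6875) + (-0.30)(0.1300) + (0.00)(0.1825) = 0.6485
adj(I−A) = Cᵀ =
  [ 0.6875   0.2550   0.0900]
  [ 0.1300   0.8500   0.3000]
  [ 0.1825   0.4450   0.9200]
(I − A)⁻¹ = adj(I−A) / det(I−A) ≈
  [   1.0601     0.3932     0.1388]
  [   0.2005     1.3107     0.4626]
  [   0.2814     0.6862     1.4187]
Δx = (I − A)⁻¹ Δd with Δd having +75 in the Defense component and 0 elsewhere.
So Δx_R = L_RD · (+75), where L_RD = adj(I−A)_RD / det(I−A) = 0.2550 / 0.6485.
Δx_R = 0.2550 × (+75) / 0.6485 = 19.125 / 0.6485 ≈ 29.49.

Δx_R = 29.49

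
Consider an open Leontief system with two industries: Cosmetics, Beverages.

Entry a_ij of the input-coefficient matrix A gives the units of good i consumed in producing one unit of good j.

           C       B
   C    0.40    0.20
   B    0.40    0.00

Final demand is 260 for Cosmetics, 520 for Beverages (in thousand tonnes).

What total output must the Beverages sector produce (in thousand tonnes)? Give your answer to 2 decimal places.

x_B = 800.00

I − A =
  [   0.60    -0.20]
  [  -0.40     1.00]
det(I−A) = (0.60)(1.00) − (-0.20)(-0.40) = 0.5200
adj(I−A) = [[1.00, 0.20], [0.40, 0.60]]
(I − A)⁻¹ = adj(I−A) / det(I−A) ≈
  [   1.9231     0.3846]
  [   0.7692     1.1538]
x = (I − A)⁻¹ d = adj(I−A)·d / det(I−A), with det(I−A) = 0.5200:
  x_C = (1.00·260 + 0.20·520) / 0.5200 = 364.00 / 0.5200 = 700.00
  x_B = (0.40·260 + 0.60·520) / 0.5200 = 416.00 / 0.5200 = 800.00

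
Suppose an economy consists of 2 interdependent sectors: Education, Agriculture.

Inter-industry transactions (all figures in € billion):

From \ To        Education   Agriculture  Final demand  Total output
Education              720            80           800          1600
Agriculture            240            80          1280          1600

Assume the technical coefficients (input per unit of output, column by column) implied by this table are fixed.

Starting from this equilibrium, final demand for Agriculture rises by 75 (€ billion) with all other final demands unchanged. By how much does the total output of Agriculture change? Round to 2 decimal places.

Technical coefficients a_ij = z_ij / X_j:
  a_11 = 720/1600 = 0.45, a_21 = 240/1600 = 0.15
  a_12 = 80/1600 = 0.05, a_22 = 80/1600 = 0.05
I − A =
  [   0.55    -0.05]
  [  -0.15     0.95]
det(I−A) = (0.55)(0.95) − (-0.05)(-0.15) = 0.5150
adj(I−A) = [[0.95, 0.05], [0.15, 0.55]]
(I − A)⁻¹ = adj(I−A) / det(I−A) ≈
  [   1.8447     0.0971]
  [   0.2913     1.0680]
Δx = (I − A)⁻¹ Δd with Δd having +75 in the Agriculture component and 0 elsewhere.
So Δx_2 = L_22 · (+75), where L_22 = adj(I−A)_22 / det(I−A) = 0.55 / 0.5150.
Δx_2 = 0.55 × (+75) / 0.5150 = 41.25 / 0.5150 ≈ 80.10.

Δx_2 = 80.10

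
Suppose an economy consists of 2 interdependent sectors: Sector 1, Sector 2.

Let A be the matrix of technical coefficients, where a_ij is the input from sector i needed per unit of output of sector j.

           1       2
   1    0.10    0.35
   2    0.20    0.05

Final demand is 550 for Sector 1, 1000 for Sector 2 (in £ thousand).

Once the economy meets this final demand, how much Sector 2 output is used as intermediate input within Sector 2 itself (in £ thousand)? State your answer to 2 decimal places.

z_22 = 64.33

I − A =
  [   0.90    -0.35]
  [  -0.20     0.95]
det(I−A) = (0.90)(0.95) − (-0.35)(-0.20) = 0.7850
adj(I−A) = [[0.95, 0.35], [0.20, 0.90]]
(I − A)⁻¹ = adj(I−A) / det(I−A) ≈
  [   1.2102     0.4459]
  [   0.2548     1.1465]
First solve x = (I − A)⁻¹ d = adj(I−A)·d / det(I−A); in particular x_2 = (0.20·550 + 0.90·1000) / 0.7850 = 1010.00 / 0.7850 ≈ 1286.6242.
Intermediate flow from 2 to 2: z_22 = a_22 · x_2 = 0.05 × 1010.00 / 0.7850 = 50.50 / 0.7850 ≈ 64.33.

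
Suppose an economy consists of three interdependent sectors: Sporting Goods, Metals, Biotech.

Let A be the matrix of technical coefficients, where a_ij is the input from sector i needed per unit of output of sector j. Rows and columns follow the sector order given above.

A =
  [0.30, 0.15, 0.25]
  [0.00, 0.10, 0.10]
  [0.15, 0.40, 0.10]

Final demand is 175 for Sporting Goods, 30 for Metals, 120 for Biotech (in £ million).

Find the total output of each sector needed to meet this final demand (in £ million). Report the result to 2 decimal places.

I − A =
  [   0.70    -0.15    -0.25]
  [   0.00     0.90    -0.10]
  [  -0.15    -0.40     0.90]
Cofactors of I−A, C_ij = (−1)^(i+j)·(minor ij) (rows/columns in the sector order above):
  C_11 = (0.90)(0.90) − (-0.10)(-0.40) = 0.7700
  C_12 = −[(0.00)(0.90) − (-0.10)(-0.15)] = 0.0150
  C_13 = (0.00)(-0.40) − (0.90)(-0.15) = 0.1350
  C_21 = −[(-0.15)(0.90) − (-0.25)(-0.40)] = 0.2350
  C_22 = (0.70)(0.90) − (-0.25)(-0.15) = 0.5925
  C_23 = −[(0.70)(-0.40) − (-0.15)(-0.15)] = 0.3025
  C_31 = (-0.15)(-0.10) − (-0.25)(0.90) = 0.2400
  C_32 = −[(0.70)(-0.10) − (-0.25)(0.00)] = 0.0700
  C_33 = (0.70)(0.90) − (-0.15)(0.00) = 0.6300
det(I−A) = Σ_j (I−A)_1j·C_1j = (0.70)(0.7700) + (-0.15)(0.0150) + (-0.25)(0.1350) = 0.5030
adj(I−A) = Cᵀ =
  [ 0.7700   0.2350   0.2400]
  [ 0.0150   0.5925   0.0700]
  [ 0.1350   0.3025   0.6300]
(I − A)⁻¹ = adj(I−A) / det(I−A) ≈
  [   1.5308     0.4672     0.4771]
  [   0.0298     1.1779     0.1392]
  [   0.2684     0.6014     1.2525]
x = (I − A)⁻¹ d = adj(I−A)·d / det(I−A), with det(I−A) = 0.5030:
  x_S = (0.7700·175 + 0.2350·30 + 0.2400·120) / 0.5030 = 170.60 / 0.5030 ≈ 339.17
  x_M = (0.0150·175 + 0.5925·30 + 0.0700·120) / 0.5030 = 28.80 / 0.5030 ≈ 57.26
  x_B = (0.1350·175 + 0.3025·30 + 0.6300·120) / 0.5030 = 108.30 / 0.5030 ≈ 215.31

x_S = 339.17, x_M = 57.26, x_B = 215.31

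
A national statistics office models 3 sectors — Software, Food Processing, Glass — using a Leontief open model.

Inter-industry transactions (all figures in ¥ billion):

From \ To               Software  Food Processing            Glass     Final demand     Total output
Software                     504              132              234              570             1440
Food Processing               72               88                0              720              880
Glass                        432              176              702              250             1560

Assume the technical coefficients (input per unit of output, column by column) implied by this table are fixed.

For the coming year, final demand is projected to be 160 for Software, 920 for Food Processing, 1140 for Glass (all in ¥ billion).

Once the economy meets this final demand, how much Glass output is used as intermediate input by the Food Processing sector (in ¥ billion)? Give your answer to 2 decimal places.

z_GF = 218.01

Technical coefficients a_ij = z_ij / X_j:
  a_SS = 504/1440 = 0.35, a_FS = 72/1440 = 0.05, a_GS = 432/1440 = 0.30
  a_SF = 132/880 = 0.15, a_FF = 88/880 = 0.10, a_GF = 176/880 = 0.20
  a_SG = 234/1560 = 0.15, a_FG = 0/1560 = 0.00, a_GG = 702/1560 = 0.45
I − A =
  [   0.65    -0.15    -0.15]
  [  -0.05     0.90     0.00]
  [  -0.30    -0.20     0.55]
Cofactors of I−A, C_ij = (−1)^(i+j)·(minor ij) (rows/columns in the sector order above):
  C_11 = (0.90)(0.55) − (0.00)(-0.20) = 0.4950
  C_12 = −[(-0.05)(0.55) − (0.00)(-0.30)] = 0.0275
  C_13 = (-0.05)(-0.20) − (0.90)(-0.30) = 0.2800
  C_21 = −[(-0.15)(0.55) − (-0.15)(-0.20)] = 0.1125
  C_22 = (0.65)(0.55) − (-0.15)(-0.30) = 0.3125
  C_23 = −[(0.65)(-0.20) − (-0.15)(-0.30)] = 0.1750
  C_31 = (-0.15)(0.00) − (-0.15)(0.90) = 0.1350
  C_32 = −[(0.65)(0.00) − (-0.15)(-0.05)] = 0.0075
  C_33 = (0.65)(0.90) − (-0.15)(-0.05) = 0.5775
det(I−A) = Σ_j (I−A)_1j·C_1j = (0.65)(0.4950) + (-0.15)(0.0275) + (-0.15)(0.2800) = 0.275625
adj(I−A) = Cᵀ =
  [ 0.4950   0.1125   0.1350]
  [ 0.0275   0.3125   0.0075]
  [ 0.2800   0.1750   0.5775]
(I − A)⁻¹ = adj(I−A) / det(I−A) ≈
  [   1.7959     0.4082     0.4898]
  [   0.0998     1.1338     0.0272]
  [   1.0159     0.6349     2.0952]
First solve x = (I − A)⁻¹ d = adj(I−A)·d / det(I−A); in particular x_F = (0.0275·160 + 0.3125·920 + 0.0075·1140) / 0.275625 = 300.45 / 0.275625 ≈ 1090.0680.
Intermediate flow from G to F: z_GF = a_GF · x_F = 0.20 × 300.45 / 0.275625 = 60.09 / 0.275625 ≈ 218.01.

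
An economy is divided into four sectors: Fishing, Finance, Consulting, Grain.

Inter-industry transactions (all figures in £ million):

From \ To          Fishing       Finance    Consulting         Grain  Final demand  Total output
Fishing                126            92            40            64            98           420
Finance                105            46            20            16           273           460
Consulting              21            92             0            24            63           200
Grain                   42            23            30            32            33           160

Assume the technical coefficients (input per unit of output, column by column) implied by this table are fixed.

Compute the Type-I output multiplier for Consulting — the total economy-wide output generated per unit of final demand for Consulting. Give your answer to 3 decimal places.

m_3 = 2.373

Technical coefficients a_ij = z_ij / X_j:
  a_11 = 126/420 = 0.30, a_21 = 105/420 = 0.25, a_31 = 21/420 = 0.05, a_41 = 42/420 = 0.10
  a_12 = 92/460 = 0.20, a_22 = 46/460 = 0.10, a_32 = 92/460 = 0.20, a_42 = 23/460 = 0.05
  a_13 = 40/200 = 0.20, a_23 = 20/200 = 0.10, a_33 = 0/200 = 0.00, a_43 = 30/200 = 0.15
  a_14 = 64/160 = 0.40, a_24 = 16/160 = 0.10, a_34 = 24/160 = 0.15, a_44 = 32/160 = 0.20
I − A =
  [   0.70    -0.20    -0.20    -0.40]
  [  -0.25     0.90    -0.10    -0.10]
  [  -0.05    -0.20     1.00    -0.15]
  [  -0.10    -0.05    -0.15     0.80]
Compute the cofactors C_ij = (−1)^(i+j)·(3×3 minor ij) of I−A; the adjugate is their transpose:
adj(I−A) = Cᵀ =
  [ 0.675000   0.221000   0.218000   0.406000]
  [ 0.210625   0.490250   0.119500   0.189000]
  [ 0.093125   0.121250   0.417500   0.140000]
  [ 0.115000   0.081000   0.113000   0.546000]
det(I−A) = Σ_j (I−A)_1j·C_1j = (0.70)(0.675000) + (-0.20)(0.210625) + (-0.20)(0.093125) + (-0.40)(0.115000) = 0.36575
(I − A)⁻¹ = adj(I−A) / det(I−A) ≈
  [   1.8455     0.6042     0.5960     1.1100]
  [   0.5759     1.3404     0.3267     0.5167]
  [   0.2546     0.3315     1.1415     0.3828]
  [   0.3144     0.2215     0.3090     1.4928]
The output multiplier for sector j is the column-j sum of the Leontief inverse (I − A)⁻¹ = adj(I−A) / det(I−A).
Column 3 of adj(I−A): (0.218000, 0.119500, 0.417500, 0.113000); det(I−A) = 0.36575.
m_3 = (0.218000 + 0.119500 + 0.417500 + 0.113000) / 0.36575 = 0.868 / 0.36575 ≈ 2.373.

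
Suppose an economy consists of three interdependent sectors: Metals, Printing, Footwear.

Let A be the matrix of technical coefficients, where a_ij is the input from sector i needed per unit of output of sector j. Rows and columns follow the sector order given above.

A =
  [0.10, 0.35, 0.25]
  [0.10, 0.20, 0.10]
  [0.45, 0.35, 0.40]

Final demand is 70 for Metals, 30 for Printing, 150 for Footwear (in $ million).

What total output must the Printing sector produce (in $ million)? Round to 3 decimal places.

I − A =
  [   0.90    -0.35    -0.25]
  [  -0.10     0.80    -0.10]
  [  -0.45    -0.35     0.60]
Cofactors of I−A, C_ij = (−1)^(i+j)·(minor ij) (rows/columns in the sector order above):
  C_11 = (0.80)(0.60) − (-0.10)(-0.35) = 0.4450
  C_12 = −[(-0.10)(0.60) − (-0.10)(-0.45)] = 0.1050
  C_13 = (-0.10)(-0.35) − (0.80)(-0.45) = 0.3950
  C_21 = −[(-0.35)(0.60) − (-0.25)(-0.35)] = 0.2975
  C_22 = (0.90)(0.60) − (-0.25)(-0.45) = 0.4275
  C_23 = −[(0.90)(-0.35) − (-0.35)(-0.45)] = 0.4725
  C_31 = (-0.35)(-0.10) − (-0.25)(0.80) = 0.2350
  C_32 = −[(0.90)(-0.10) − (-0.25)(-0.10)] = 0.1150
  C_33 = (0.90)(0.80) − (-0.35)(-0.10) = 0.6850
det(I−A) = Σ_j (I−A)_1j·C_1j = (0.90)(0.4450) + (-0.35)(0.1050) + (-0.25)(0.3950) = 0.2650
adj(I−A) = Cᵀ =
  [ 0.4450   0.2975   0.2350]
  [ 0.1050   0.4275   0.1150]
  [ 0.3950   0.4725   0.6850]
(I − A)⁻¹ = adj(I−A) / det(I−A) ≈
  [   1.6792     1.1226     0.8868]
  [   0.3962     1.6132     0.4340]
  [   1.4906     1.7830     2.5849]
x = (I − A)⁻¹ d = adj(I−A)·d / det(I−A), with det(I−A) = 0.2650:
  x_1 = (0.4450·70 + 0.2975·30 + 0.2350·150) / 0.2650 = 75.325 / 0.2650 ≈ 284.245
  x_2 = (0.1050·70 + 0.4275·30 + 0.1150·150) / 0.2650 = 37.425 / 0.2650 ≈ 141.226
  x_3 = (0.3950·70 + 0.4725·30 + 0.6850·150) / 0.2650 = 144.575 / 0.2650 ≈ 545.566

x_2 = 141.226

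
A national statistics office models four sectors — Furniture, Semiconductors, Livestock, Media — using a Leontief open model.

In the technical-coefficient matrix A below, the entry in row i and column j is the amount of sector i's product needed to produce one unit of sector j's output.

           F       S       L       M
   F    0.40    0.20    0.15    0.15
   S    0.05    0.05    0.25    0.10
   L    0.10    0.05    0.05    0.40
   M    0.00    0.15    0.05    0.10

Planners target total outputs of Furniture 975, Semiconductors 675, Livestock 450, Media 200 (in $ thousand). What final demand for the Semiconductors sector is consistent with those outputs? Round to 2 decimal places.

d_S = 460.00

I − A =
  [   0.60    -0.20    -0.15    -0.15]
  [  -0.05     0.95    -0.25    -0.10]
  [  -0.10    -0.05     0.95    -0.40]
  [   0.00    -0.15    -0.05     0.90]
d = (I − A) x:
  d_F = (+0.60)·975 + (-0.20)·675 + (-0.15)·450 + (-0.15)·200 = 352.50
  d_S = (-0.05)·975 + (+0.95)·675 + (-0.25)·450 + (-0.10)·200 = 460.00
  d_L = (-0.10)·975 + (-0.05)·675 + (+0.95)·450 + (-0.40)·200 = 216.25
  d_M = (+0.00)·975 + (-0.15)·675 + (-0.05)·450 + (+0.90)·200 = 56.25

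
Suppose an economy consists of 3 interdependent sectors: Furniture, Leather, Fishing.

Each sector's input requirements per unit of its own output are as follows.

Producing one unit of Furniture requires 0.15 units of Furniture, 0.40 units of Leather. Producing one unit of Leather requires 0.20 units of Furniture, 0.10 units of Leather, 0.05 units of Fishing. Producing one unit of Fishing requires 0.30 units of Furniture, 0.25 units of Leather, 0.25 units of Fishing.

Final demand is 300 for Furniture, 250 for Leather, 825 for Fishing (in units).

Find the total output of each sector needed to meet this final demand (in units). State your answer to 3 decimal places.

I − A =
  [   0.85    -0.20    -0.30]
  [  -0.40     0.90    -0.25]
  [   0.00    -0.05     0.75]
Cofactors of I−A, C_ij = (−1)^(i+j)·(minor ij) (rows/columns in the sector order above):
  C_11 = (0.90)(0.75) − (-0.25)(-0.05) = 0.6625
  C_12 = −[(-0.40)(0.75) − (-0.25)(0.00)] = 0.3000
  C_13 = (-0.40)(-0.05) − (0.90)(0.00) = 0.0200
  C_21 = −[(-0.20)(0.75) − (-0.30)(-0.05)] = 0.1650
  C_22 = (0.85)(0.75) − (-0.30)(0.00) = 0.6375
  C_23 = −[(0.85)(-0.05) − (-0.20)(0.00)] = 0.0425
  C_31 = (-0.20)(-0.25) − (-0.30)(0.90) = 0.3200
  C_32 = −[(0.85)(-0.25) − (-0.30)(-0.40)] = 0.3325
  C_33 = (0.85)(0.90) − (-0.20)(-0.40) = 0.6850
det(I−A) = Σ_j (I−A)_1j·C_1j = (0.85)(0.6625) + (-0.20)(0.3000) + (-0.30)(0.0200) = 0.497125
adj(I−A) = Cᵀ =
  [ 0.6625   0.1650   0.3200]
  [ 0.3000   0.6375   0.3325]
  [ 0.0200   0.0425   0.6850]
(I − A)⁻¹ = adj(I−A) / det(I−A) ≈
  [   1.3327     0.3319     0.6437]
  [   0.6035     1.2824     0.6688]
  [   0.0402     0.0855     1.3779]
x = (I − A)⁻¹ d = adj(I−A)·d / det(I−A), with det(I−A) = 0.497125:
  x_1 = (0.6625·300 + 0.1650·250 + 0.3200·825) / 0.497125 = 504.00 / 0.497125 ≈ 1013.830
  x_2 = (0.3000·300 + 0.6375·250 + 0.3325·825) / 0.497125 = 523.6875 / 0.497125 ≈ 1053.432
  x_3 = (0.0200·300 + 0.0425·250 + 0.6850·825) / 0.497125 = 581.75 / 0.497125 ≈ 1170.229

x_1 = 1013.830, x_2 = 1053.432, x_3 = 1170.229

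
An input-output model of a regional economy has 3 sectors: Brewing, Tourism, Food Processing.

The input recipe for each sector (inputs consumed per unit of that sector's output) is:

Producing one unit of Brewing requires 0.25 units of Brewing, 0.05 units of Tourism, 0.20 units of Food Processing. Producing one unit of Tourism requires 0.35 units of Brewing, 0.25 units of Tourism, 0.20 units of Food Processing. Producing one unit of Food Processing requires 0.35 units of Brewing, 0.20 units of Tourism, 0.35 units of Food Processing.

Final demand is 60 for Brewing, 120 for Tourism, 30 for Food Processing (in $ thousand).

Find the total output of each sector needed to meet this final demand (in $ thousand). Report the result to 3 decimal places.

I − A =
  [   0.75    -0.35    -0.35]
  [  -0.05     0.75    -0.20]
  [  -0.20    -0.20     0.65]
Cofactors of I−A, C_ij = (−1)^(i+j)·(minor ij) (rows/columns in the sector order above):
  C_11 = (0.75)(0.65) − (-0.20)(-0.20) = 0.4475
  C_12 = −[(-0.05)(0.65) − (-0.20)(-0.20)] = 0.0725
  C_13 = (-0.05)(-0.20) − (0.75)(-0.20) = 0.1600
  C_21 = −[(-0.35)(0.65) − (-0.35)(-0.20)] = 0.2975
  C_22 = (0.75)(0.65) − (-0.35)(-0.20) = 0.4175
  C_23 = −[(0.75)(-0.20) − (-0.35)(-0.20)] = 0.2200
  C_31 = (-0.35)(-0.20) − (-0.35)(0.75) = 0.3325
  C_32 = −[(0.75)(-0.20) − (-0.35)(-0.05)] = 0.1675
  C_33 = (0.75)(0.75) − (-0.35)(-0.05) = 0.5450
det(I−A) = Σ_j (I−A)_1j·C_1j = (0.75)(0.4475) + (-0.35)(0.0725) + (-0.35)(0.1600) = 0.25425
adj(I−A) = Cᵀ =
  [ 0.4475   0.2975   0.3325]
  [ 0.0725   0.4175   0.1675]
  [ 0.1600   0.2200   0.5450]
(I − A)⁻¹ = adj(I−A) / det(I−A) ≈
  [   1.7601     1.1701     1.3078]
  [   0.2852     1.6421     0.6588]
  [   0.6293     0.8653     2.1436]
x = (I − A)⁻¹ d = adj(I−A)·d / det(I−A), with det(I−A) = 0.25425:
  x_B = (0.4475·60 + 0.2975·120 + 0.3325·30) / 0.25425 = 72.525 / 0.25425 ≈ 285.251
  x_T = (0.0725·60 + 0.4175·120 + 0.1675·30) / 0.25425 = 59.475 / 0.25425 ≈ 233.923
  x_F = (0.1600·60 + 0.2200·120 + 0.5450·30) / 0.25425 = 52.35 / 0.25425 ≈ 205.900

x_B = 285.251, x_T = 233.923, x_F = 205.900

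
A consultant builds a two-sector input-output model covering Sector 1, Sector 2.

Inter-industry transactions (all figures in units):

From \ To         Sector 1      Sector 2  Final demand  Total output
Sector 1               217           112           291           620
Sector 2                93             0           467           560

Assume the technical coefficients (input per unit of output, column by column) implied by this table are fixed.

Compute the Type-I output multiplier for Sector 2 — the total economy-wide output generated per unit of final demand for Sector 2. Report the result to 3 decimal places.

Technical coefficients a_ij = z_ij / X_j:
  a_11 = 217/620 = 0.35, a_21 = 93/620 = 0.15
  a_12 = 112/560 = 0.20, a_22 = 0/560 = 0.00
I − A =
  [   0.65    -0.20]
  [  -0.15     1.00]
det(I−A) = (0.65)(1.00) − (-0.20)(-0.15) = 0.6200
adj(I−A) = [[1.00, 0.20], [0.15, 0.65]]
(I − A)⁻¹ = adj(I−A) / det(I−A) ≈
  [   1.6129     0.3226]
  [   0.2419     1.0484]
The output multiplier for sector j is the column-j sum of the Leontief inverse (I − A)⁻¹ = adj(I−A) / det(I−A).
Column 2 of adj(I−A): (0.20, 0.65); det(I−A) = 0.6200.
m_2 = (0.20 + 0.65) / 0.6200 = 0.85 / 0.6200 ≈ 1.371.

m_2 = 1.371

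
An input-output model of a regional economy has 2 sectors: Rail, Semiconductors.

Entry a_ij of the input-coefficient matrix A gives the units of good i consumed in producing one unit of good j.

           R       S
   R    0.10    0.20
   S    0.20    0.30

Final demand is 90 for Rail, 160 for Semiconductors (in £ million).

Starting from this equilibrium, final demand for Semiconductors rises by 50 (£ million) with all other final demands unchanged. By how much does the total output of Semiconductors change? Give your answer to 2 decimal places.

I − A =
  [   0.90    -0.20]
  [  -0.20     0.70]
det(I−A) = (0.90)(0.70) − (-0.20)(-0.20) = 0.5900
adj(I−A) = [[0.70, 0.20], [0.20, 0.90]]
(I − A)⁻¹ = adj(I−A) / det(I−A) ≈
  [   1.1864     0.3390]
  [   0.3390     1.5254]
Δx = (I − A)⁻¹ Δd with Δd having +50 in the Semiconductors component and 0 elsewhere.
So Δx_S = L_SS · (+50), where L_SS = adj(I−A)_SS / det(I−A) = 0.90 / 0.5900.
Δx_S = 0.90 × (+50) / 0.5900 = 45.00 / 0.5900 ≈ 76.27.

Δx_S = 76.27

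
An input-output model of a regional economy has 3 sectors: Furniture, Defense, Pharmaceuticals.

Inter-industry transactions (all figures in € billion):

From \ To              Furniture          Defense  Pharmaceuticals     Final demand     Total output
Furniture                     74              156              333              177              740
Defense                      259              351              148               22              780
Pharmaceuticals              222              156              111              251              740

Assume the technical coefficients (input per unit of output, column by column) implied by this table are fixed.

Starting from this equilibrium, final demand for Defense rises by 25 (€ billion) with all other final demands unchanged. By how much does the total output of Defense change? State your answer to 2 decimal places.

Technical coefficients a_ij = z_ij / X_j:
  a_11 = 74/740 = 0.10, a_21 = 259/740 = 0.35, a_31 = 222/740 = 0.30
  a_12 = 156/780 = 0.20, a_22 = 351/780 = 0.45, a_32 = 156/780 = 0.20
  a_13 = 333/740 = 0.45, a_23 = 148/740 = 0.20, a_33 = 111/740 = 0.15
I − A =
  [   0.90    -0.20    -0.45]
  [  -0.35     0.55    -0.20]
  [  -0.30    -0.20     0.85]
Cofactors of I−A, C_ij = (−1)^(i+j)·(minor ij) (rows/columns in the sector order above):
  C_11 = (0.55)(0.85) − (-0.20)(-0.20) = 0.4275
  C_12 = −[(-0.35)(0.85) − (-0.20)(-0.30)] = 0.3575
  C_13 = (-0.35)(-0.20) − (0.55)(-0.30) = 0.2350
  C_21 = −[(-0.20)(0.85) − (-0.45)(-0.20)] = 0.2600
  C_22 = (0.90)(0.85) − (-0.45)(-0.30) = 0.6300
  C_23 = −[(0.90)(-0.20) − (-0.20)(-0.30)] = 0.2400
  C_31 = (-0.20)(-0.20) − (-0.45)(0.55) = 0.2875
  C_32 = −[(0.90)(-0.20) − (-0.45)(-0.35)] = 0.3375
  C_33 = (0.90)(0.55) − (-0.20)(-0.35) = 0.4250
det(I−A) = Σ_j (I−A)_1j·C_1j = (0.90)(0.4275) + (-0.20)(0.3575) + (-0.45)(0.2350) = 0.2075
adj(I−A) = Cᵀ =
  [ 0.4275   0.2600   0.2875]
  [ 0.3575   0.6300   0.3375]
  [ 0.2350   0.2400   0.4250]
(I − A)⁻¹ = adj(I−A) / det(I−A) ≈
  [   2.0602     1.2530     1.3855]
  [   1.7229     3.0361     1.6265]
  [   1.1325     1.1566     2.0482]
Δx = (I − A)⁻¹ Δd with Δd having +25 in the Defense component and 0 elsewhere.
So Δx_2 = L_22 · (+25), where L_22 = adj(I−A)_22 / det(I−A) = 0.6300 / 0.2075.
Δx_2 = 0.6300 × (+25) / 0.2075 = 15.75 / 0.2075 ≈ 75.90.

Δx_2 = 75.90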